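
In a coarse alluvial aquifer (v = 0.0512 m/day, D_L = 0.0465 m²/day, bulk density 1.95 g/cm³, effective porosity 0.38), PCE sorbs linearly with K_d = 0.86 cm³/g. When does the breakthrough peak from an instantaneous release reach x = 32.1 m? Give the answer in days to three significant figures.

Retardation factor R = 1 + ρ_b·K_d/n = 1 + 1.95 × 0.86/0.38 = 5.413.
Sorption retards both mechanisms: v_R = v/R = 0.009459 m/day, D_R = D/R = 0.008590 m²/day.
Peak time from v_R²t² + 2D_R t − x² = 0: t = (√(D_R² + v_R²x²) − D_R)/v_R².
√(D_R² + v_R²x²) = √(0.008590² + 0.009459² × 32.1²) = 0.3038; v_R² = 8.947e-05.
t = (0.3038 − 0.008590)/8.947e-05 = 3300 days.

3300 days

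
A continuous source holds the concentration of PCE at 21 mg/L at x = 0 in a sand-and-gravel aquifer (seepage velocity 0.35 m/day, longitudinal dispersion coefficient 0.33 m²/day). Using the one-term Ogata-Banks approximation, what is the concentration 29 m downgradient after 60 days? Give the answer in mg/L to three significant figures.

2.14 mg/L

For a continuous step input, C/C₀ ≈ ½·erfc((x−vt)/(2√(Dt))).
vt = 0.35 × 60 = 21 m and 2√(Dt) = 2√(0.33 × 60) = 8.899 m.
Argument (x−vt)/(2√(Dt)) = (29 − 21)/8.899 = 0.8990; ½·erfc(0.8990) = 0.1018.
C = 21 × 0.1018 = 2.14 mg/L.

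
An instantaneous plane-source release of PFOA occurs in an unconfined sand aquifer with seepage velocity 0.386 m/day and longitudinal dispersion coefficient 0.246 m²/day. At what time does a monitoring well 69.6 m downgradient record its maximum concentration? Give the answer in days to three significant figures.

179 days

For the 1D instantaneous-source solution, setting ∂C/∂t = 0 at fixed x gives v²t² + 2Dt − x² = 0, so t = (√(D² + v²x²) − D)/v².
√(D² + v²x²) = √(0.246² + 0.386² × 69.6²) = 26.87; v² = 0.148996.
t = (26.87 − 0.246)/0.148996 = 179 days (vs. the pure-advection estimate x/v = 180 d).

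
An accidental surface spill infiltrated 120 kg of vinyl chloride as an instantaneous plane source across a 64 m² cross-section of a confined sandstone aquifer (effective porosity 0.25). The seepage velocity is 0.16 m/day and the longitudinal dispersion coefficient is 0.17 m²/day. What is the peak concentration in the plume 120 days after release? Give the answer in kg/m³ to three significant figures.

The peak of an instantaneous 1D plume sits at x = vt; there the Gaussian factor is 1 and C_max = M/(n_e·A·√(4πDt)), where n_e·A is the pore area the mass is dissolved in.
√(4πDt) = √(4π × 0.17 × 120) = 16.01 m, so C_max = 120/(0.25 × 64 × 16.01) = 0.468 kg/m³.

0.468 kg/m³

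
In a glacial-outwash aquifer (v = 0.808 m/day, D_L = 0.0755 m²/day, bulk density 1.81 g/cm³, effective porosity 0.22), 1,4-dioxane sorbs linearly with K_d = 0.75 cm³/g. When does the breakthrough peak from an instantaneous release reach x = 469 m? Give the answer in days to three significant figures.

Retardation factor R = 1 + ρ_b·K_d/n = 1 + 1.81 × 0.75/0.22 = 7.170.
Sorption retards both mechanisms: v_R = v/R = 0.1127 m/day, D_R = D/R = 0.01053 m²/day.
Peak time from v_R²t² + 2D_R t − x² = 0: t = (√(D_R² + v_R²x²) − D_R)/v_R².
√(D_R² + v_R²x²) = √(0.01053² + 0.1127² × 469²) = 52.86; v_R² = 0.01270.
t = (52.86 − 0.01053)/0.01270 = 4160 days.

4160 days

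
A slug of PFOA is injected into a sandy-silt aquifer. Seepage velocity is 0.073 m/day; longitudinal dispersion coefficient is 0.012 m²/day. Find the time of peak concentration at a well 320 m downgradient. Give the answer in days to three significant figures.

4380 days

For the 1D instantaneous-source solution, setting ∂C/∂t = 0 at fixed x gives v²t² + 2Dt − x² = 0, so t = (√(D² + v²x²) − D)/v².
√(D² + v²x²) = √(0.012² + 0.073² × 320²) = 23.36; v² = 0.005329.
t = (23.36 − 0.012)/0.005329 = 4380 days (vs. the pure-advection estimate x/v = 4380 d).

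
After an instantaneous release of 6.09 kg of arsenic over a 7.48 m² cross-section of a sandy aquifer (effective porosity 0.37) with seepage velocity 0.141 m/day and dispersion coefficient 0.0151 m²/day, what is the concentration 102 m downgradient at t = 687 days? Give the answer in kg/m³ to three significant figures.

0.102 kg/m³

For an instantaneous plane source, C(x,t) = M/(n_e·A·√(4πDt)) · exp(−(x−vt)²/(4Dt)), with n_e·A the pore (flow) area.
Plume center vt = 0.141 × 687 = 96.867 m, so the well at 102 m is 5.133 m downgradient of the peak.
√(4πDt) = 11.42 m, giving peak height M/(n_e·A·√(4πDt)) = 6.09/(0.37 × 7.48 × 11.42) = 0.1927 kg/m³.
(x−vt)²/(4Dt) = (5.133)²/(4 × 0.0151 × 687) = 0.6350; exp(−0.6350) = 0.5299.
C = 0.1927 × 0.5299 = 0.102 kg/m³.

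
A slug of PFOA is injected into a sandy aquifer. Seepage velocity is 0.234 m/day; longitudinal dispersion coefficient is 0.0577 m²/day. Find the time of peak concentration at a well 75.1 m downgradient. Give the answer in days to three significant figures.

For the 1D instantaneous-source solution, setting ∂C/∂t = 0 at fixed x gives v²t² + 2Dt − x² = 0, so t = (√(D² + v²x²) − D)/v².
√(D² + v²x²) = √(0.0577² + 0.234² × 75.1²) = 17.57; v² = 0.054756.
t = (17.57 − 0.0577)/0.054756 = 320 days (vs. the pure-advection estimate x/v = 321 d).

320 days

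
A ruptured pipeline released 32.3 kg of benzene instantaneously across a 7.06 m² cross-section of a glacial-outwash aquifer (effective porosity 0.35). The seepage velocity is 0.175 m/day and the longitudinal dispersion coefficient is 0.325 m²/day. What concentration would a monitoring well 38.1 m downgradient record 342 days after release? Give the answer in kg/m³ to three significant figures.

0.121 kg/m³

For an instantaneous plane source, C(x,t) = M/(n_e·A·√(4πDt)) · exp(−(x−vt)²/(4Dt)), with n_e·A the pore (flow) area.
Plume center vt = 0.175 × 342 = 59.85 m, so the well at 38.1 m is 21.75 m upgradient of the peak.
√(4πDt) = 37.37 m, giving peak height M/(n_e·A·√(4πDt)) = 32.3/(0.35 × 7.06 × 37.37) = 0.3498 kg/m³.
(x−vt)²/(4Dt) = (-21.75)²/(4 × 0.325 × 342) = 1.064; exp(−1.064) = 0.3451.
C = 0.3498 × 0.3451 = 0.121 kg/m³.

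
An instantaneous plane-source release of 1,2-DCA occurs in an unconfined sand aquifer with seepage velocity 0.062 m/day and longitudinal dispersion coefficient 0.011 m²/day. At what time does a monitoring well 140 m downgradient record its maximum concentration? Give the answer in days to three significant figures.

2260 days

For the 1D instantaneous-source solution, setting ∂C/∂t = 0 at fixed x gives v²t² + 2Dt − x² = 0, so t = (√(D² + v²x²) − D)/v².
√(D² + v²x²) = √(0.011² + 0.062² × 140²) = 8.680; v² = 0.003844.
t = (8.680 − 0.011)/0.003844 = 2260 days (vs. the pure-advection estimate x/v = 2260 d).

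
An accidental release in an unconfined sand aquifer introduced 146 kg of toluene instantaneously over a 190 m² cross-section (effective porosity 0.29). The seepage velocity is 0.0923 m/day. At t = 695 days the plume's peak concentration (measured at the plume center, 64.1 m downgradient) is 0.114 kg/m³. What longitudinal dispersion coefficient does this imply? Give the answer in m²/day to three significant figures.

0.0619 m²/day

At the plume center C_max = M/(n_e·A·√(4πDt)), so D = M²/(4πt·(n_e·A·C_max)²).
n_e·A·C_max = 0.29 × 190 × 0.114 = 6.281 kg/m.
D = 146²/(4π × 695 × 6.281²) = 0.0619 m²/day.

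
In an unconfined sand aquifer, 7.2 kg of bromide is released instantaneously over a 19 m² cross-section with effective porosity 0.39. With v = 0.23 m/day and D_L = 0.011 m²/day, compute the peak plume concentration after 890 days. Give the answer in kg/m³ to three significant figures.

0.0876 kg/m³

The peak of an instantaneous 1D plume sits at x = vt; there the Gaussian factor is 1 and C_max = M/(n_e·A·√(4πDt)), where n_e·A is the pore area the mass is dissolved in.
√(4πDt) = √(4π × 0.011 × 890) = 11.09 m, so C_max = 7.2/(0.39 × 19 × 11.09) = 0.0876 kg/m³.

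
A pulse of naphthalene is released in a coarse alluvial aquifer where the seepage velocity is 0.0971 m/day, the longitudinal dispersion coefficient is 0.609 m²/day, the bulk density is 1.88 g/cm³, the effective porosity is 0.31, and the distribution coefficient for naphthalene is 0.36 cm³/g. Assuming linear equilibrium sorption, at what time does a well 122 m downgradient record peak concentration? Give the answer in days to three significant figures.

3800 days

Retardation factor R = 1 + ρ_b·K_d/n = 1 + 1.88 × 0.36/0.31 = 3.183.
Sorption retards both mechanisms: v_R = v/R = 0.03051 m/day, D_R = D/R = 0.1913 m²/day.
Peak time from v_R²t² + 2D_R t − x² = 0: t = (√(D_R² + v_R²x²) − D_R)/v_R².
√(D_R² + v_R²x²) = √(0.1913² + 0.03051² × 122²) = 3.727; v_R² = 0.0009309.
t = (3.727 − 0.1913)/0.0009309 = 3800 days.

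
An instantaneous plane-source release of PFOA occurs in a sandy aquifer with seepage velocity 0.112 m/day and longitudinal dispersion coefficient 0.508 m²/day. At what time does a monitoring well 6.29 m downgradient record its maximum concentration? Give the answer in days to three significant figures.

For the 1D instantaneous-source solution, setting ∂C/∂t = 0 at fixed x gives v²t² + 2Dt − x² = 0, so t = (√(D² + v²x²) − D)/v².
√(D² + v²x²) = √(0.508² + 0.112² × 6.29²) = 0.8685; v² = 0.012544.
t = (0.8685 − 0.508)/0.012544 = 28.7 days (vs. the pure-advection estimate x/v = 56.2 d).

28.7 days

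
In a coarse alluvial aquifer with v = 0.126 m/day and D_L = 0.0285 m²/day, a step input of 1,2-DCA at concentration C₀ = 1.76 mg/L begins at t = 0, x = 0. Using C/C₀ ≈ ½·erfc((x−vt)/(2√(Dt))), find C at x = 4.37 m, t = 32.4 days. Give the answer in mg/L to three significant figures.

0.733 mg/L

For a continuous step input, C/C₀ ≈ ½·erfc((x−vt)/(2√(Dt))).
vt = 0.126 × 32.4 = 4.0824 m and 2√(Dt) = 2√(0.0285 × 32.4) = 1.922 m.
Argument (x−vt)/(2√(Dt)) = (4.37 − 4.0824)/1.922 = 0.1496; ½·erfc(0.1496) = 0.4162.
C = 1.76 × 0.4162 = 0.733 mg/L.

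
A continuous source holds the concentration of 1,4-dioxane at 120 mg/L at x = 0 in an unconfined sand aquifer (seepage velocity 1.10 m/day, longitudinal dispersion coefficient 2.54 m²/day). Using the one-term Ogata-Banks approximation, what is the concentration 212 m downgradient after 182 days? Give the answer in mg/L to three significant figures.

For a continuous step input, C/C₀ ≈ ½·erfc((x−vt)/(2√(Dt))).
vt = 1.10 × 182 = 200.2 m and 2√(Dt) = 2√(2.54 × 182) = 43.00 m.
Argument (x−vt)/(2√(Dt)) = (212 − 200.2)/43.00 = 0.2744; ½·erfc(0.2744) = 0.3490.
C = 120 × 0.3490 = 41.9 mg/L.

41.9 mg/L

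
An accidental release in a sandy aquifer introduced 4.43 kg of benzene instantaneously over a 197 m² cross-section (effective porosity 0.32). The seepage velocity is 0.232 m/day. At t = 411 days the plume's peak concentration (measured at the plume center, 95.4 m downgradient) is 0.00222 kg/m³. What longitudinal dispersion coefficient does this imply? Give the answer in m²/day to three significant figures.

0.194 m²/day

At the plume center C_max = M/(n_e·A·√(4πDt)), so D = M²/(4πt·(n_e·A·C_max)²).
n_e·A·C_max = 0.32 × 197 × 0.00222 = 0.1399 kg/m.
D = 4.43²/(4π × 411 × 0.1399²) = 0.194 m²/day.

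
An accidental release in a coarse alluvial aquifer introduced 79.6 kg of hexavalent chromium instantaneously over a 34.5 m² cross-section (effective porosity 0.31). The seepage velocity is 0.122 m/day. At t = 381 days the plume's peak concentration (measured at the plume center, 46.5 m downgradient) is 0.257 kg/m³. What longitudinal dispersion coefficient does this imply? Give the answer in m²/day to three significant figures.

At the plume center C_max = M/(n_e·A·√(4πDt)), so D = M²/(4πt·(n_e·A·C_max)²).
n_e·A·C_max = 0.31 × 34.5 × 0.257 = 2.749 kg/m.
D = 79.6²/(4π × 381 × 2.749²) = 0.175 m²/day.

0.175 m²/day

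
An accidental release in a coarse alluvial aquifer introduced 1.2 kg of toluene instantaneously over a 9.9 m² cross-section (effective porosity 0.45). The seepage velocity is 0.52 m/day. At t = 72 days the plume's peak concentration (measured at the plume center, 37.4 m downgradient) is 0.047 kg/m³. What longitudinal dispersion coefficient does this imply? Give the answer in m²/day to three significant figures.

0.0363 m²/day

At the plume center C_max = M/(n_e·A·√(4πDt)), so D = M²/(4πt·(n_e·A·C_max)²).
n_e·A·C_max = 0.45 × 9.9 × 0.047 = 0.2094 kg/m.
D = 1.2²/(4π × 72 × 0.2094²) = 0.0363 m²/day.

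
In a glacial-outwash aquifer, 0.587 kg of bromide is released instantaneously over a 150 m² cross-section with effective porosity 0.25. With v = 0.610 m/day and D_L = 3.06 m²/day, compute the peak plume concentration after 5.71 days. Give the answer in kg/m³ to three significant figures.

The peak of an instantaneous 1D plume sits at x = vt; there the Gaussian factor is 1 and C_max = M/(n_e·A·√(4πDt)), where n_e·A is the pore area the mass is dissolved in.
√(4πDt) = √(4π × 3.06 × 5.71) = 14.82 m, so C_max = 0.587/(0.25 × 150 × 14.82) = 0.00106 kg/m³.

0.00106 kg/m³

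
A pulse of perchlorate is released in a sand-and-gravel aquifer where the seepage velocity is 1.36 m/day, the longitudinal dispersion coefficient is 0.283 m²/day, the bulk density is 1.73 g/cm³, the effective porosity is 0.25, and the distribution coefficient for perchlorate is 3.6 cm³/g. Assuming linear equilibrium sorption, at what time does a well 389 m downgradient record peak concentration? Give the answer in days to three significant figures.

Retardation factor R = 1 + ρ_b·K_d/n = 1 + 1.73 × 3.6/0.25 = 25.91.
Sorption retards both mechanisms: v_R = v/R = 0.05249 m/day, D_R = D/R = 0.01092 m²/day.
Peak time from v_R²t² + 2D_R t − x² = 0: t = (√(D_R² + v_R²x²) − D_R)/v_R².
√(D_R² + v_R²x²) = √(0.01092² + 0.05249² × 389²) = 20.42; v_R² = 0.002755.
t = (20.42 − 0.01092)/0.002755 = 7410 days.

7410 days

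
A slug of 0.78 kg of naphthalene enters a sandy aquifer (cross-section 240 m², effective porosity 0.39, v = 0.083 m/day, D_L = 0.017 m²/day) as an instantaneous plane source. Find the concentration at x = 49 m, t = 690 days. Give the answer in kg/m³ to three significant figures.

For an instantaneous plane source, C(x,t) = M/(n_e·A·√(4πDt)) · exp(−(x−vt)²/(4Dt)), with n_e·A the pore (flow) area.
Plume center vt = 0.083 × 690 = 57.27 m, so the well at 49 m is 8.27 m upgradient of the peak.
√(4πDt) = 12.14 m, giving peak height M/(n_e·A·√(4πDt)) = 0.78/(0.39 × 240 × 12.14) = 0.0006864 kg/m³.
(x−vt)²/(4Dt) = (-8.27)²/(4 × 0.017 × 690) = 1.458; exp(−1.458) = 0.2327.
C = 0.0006864 × 0.2327 = 0.000160 kg/m³.

0.000160 kg/m³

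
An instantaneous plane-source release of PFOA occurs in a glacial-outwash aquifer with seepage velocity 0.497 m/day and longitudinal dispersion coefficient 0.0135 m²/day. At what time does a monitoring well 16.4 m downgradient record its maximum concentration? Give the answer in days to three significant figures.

32.9 days

For the 1D instantaneous-source solution, setting ∂C/∂t = 0 at fixed x gives v²t² + 2Dt − x² = 0, so t = (√(D² + v²x²) − D)/v².
√(D² + v²x²) = √(0.0135² + 0.497² × 16.4²) = 8.151; v² = 0.247009.
t = (8.151 − 0.0135)/0.247009 = 32.9 days (vs. the pure-advection estimate x/v = 33.0 d).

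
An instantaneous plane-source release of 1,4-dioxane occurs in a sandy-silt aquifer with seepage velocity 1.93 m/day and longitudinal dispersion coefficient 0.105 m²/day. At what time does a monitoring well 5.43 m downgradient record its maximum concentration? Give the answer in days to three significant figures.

2.79 days

For the 1D instantaneous-source solution, setting ∂C/∂t = 0 at fixed x gives v²t² + 2Dt − x² = 0, so t = (√(D² + v²x²) − D)/v².
√(D² + v²x²) = √(0.105² + 1.93² × 5.43²) = 10.48; v² = 3.7249.
t = (10.48 − 0.105)/3.7249 = 2.79 days (vs. the pure-advection estimate x/v = 2.81 d).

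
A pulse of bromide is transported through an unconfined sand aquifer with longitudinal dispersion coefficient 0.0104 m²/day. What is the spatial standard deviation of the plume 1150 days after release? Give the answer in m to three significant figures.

Dispersive spreading gives a Gaussian with σ² = 2Dt; advection only shifts the center.
σ = √(2 × 0.0104 × 1150) = 4.89 m.

4.89 m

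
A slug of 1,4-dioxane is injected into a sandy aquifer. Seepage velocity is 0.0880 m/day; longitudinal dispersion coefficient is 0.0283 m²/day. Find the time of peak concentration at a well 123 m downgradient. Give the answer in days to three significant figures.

1390 days

For the 1D instantaneous-source solution, setting ∂C/∂t = 0 at fixed x gives v²t² + 2Dt − x² = 0, so t = (√(D² + v²x²) − D)/v².
√(D² + v²x²) = √(0.0283² + 0.0880² × 123²) = 10.82; v² = 0.007744.
t = (10.82 − 0.0283)/0.007744 = 1390 days (vs. the pure-advection estimate x/v = 1400 d).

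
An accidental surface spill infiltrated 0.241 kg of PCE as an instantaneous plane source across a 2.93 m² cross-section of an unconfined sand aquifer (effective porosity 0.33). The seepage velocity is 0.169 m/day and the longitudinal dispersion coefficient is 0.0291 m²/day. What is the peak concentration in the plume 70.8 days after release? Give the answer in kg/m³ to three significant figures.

The peak of an instantaneous 1D plume sits at x = vt; there the Gaussian factor is 1 and C_max = M/(n_e·A·√(4πDt)), where n_e·A is the pore area the mass is dissolved in.
√(4πDt) = √(4π × 0.0291 × 70.8) = 5.088 m, so C_max = 0.241/(0.33 × 2.93 × 5.088) = 0.0490 kg/m³.

0.0490 kg/m³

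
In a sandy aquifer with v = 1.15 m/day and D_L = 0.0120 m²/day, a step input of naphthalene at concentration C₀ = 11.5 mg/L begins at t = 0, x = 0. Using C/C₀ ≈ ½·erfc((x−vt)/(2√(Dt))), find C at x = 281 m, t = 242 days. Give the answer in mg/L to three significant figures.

1.51 mg/L

For a continuous step input, C/C₀ ≈ ½·erfc((x−vt)/(2√(Dt))).
vt = 1.15 × 242 = 278.3 m and 2√(Dt) = 2√(0.0120 × 242) = 3.408 m.
Argument (x−vt)/(2√(Dt)) = (281 − 278.3)/3.408 = 0.7923; ½·erfc(0.7923) = 0.1313.
C = 11.5 × 0.1313 = 1.51 mg/L.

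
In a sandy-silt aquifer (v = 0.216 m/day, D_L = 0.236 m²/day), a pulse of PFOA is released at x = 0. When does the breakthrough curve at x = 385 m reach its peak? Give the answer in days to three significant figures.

For the 1D instantaneous-source solution, setting ∂C/∂t = 0 at fixed x gives v²t² + 2Dt − x² = 0, so t = (√(D² + v²x²) − D)/v².
√(D² + v²x²) = √(0.236² + 0.216² × 385²) = 83.16; v² = 0.046656.
t = (83.16 − 0.236)/0.046656 = 1780 days (vs. the pure-advection estimate x/v = 1780 d).

1780 days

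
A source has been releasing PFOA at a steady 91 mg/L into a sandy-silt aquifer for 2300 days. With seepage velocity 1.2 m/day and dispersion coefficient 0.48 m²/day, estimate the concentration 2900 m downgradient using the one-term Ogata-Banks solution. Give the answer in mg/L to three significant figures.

0.131 mg/L

For a continuous step input, C/C₀ ≈ ½·erfc((x−vt)/(2√(Dt))).
vt = 1.2 × 2300 = 2760 m and 2√(Dt) = 2√(0.48 × 2300) = 66.45 m.
Argument (x−vt)/(2√(Dt)) = (2900 − 2760)/66.45 = 2.107; ½·erfc(2.107) = 0.001442.
C = 91 × 0.001442 = 0.131 mg/L.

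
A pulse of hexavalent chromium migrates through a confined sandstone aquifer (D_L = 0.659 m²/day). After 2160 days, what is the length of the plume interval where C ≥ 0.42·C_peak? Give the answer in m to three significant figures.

The plume is Gaussian with σ = √(2Dt) = √(2 × 0.659 × 2160) = 53.36 m.
C/C_peak = exp(−Δx²/(2σ²)) = 0.42 ⇒ Δx = σ·√(−2 ln 0.42) = 53.36 × 1.317 = 70.28 m.
Width = 2Δx = 141 m.

141 m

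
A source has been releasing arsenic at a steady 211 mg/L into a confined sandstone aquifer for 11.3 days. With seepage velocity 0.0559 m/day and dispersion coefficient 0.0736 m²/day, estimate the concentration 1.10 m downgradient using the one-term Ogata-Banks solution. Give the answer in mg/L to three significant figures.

75.6 mg/L

For a continuous step input, C/C₀ ≈ ½·erfc((x−vt)/(2√(Dt))).
vt = 0.0559 × 11.3 = 0.63167 m and 2√(Dt) = 2√(0.0736 × 11.3) = 1.824 m.
Argument (x−vt)/(2√(Dt)) = (1.10 − 0.63167)/1.824 = 0.2568; ½·erfc(0.2568) = 0.3582.
C = 211 × 0.3582 = 75.6 mg/L.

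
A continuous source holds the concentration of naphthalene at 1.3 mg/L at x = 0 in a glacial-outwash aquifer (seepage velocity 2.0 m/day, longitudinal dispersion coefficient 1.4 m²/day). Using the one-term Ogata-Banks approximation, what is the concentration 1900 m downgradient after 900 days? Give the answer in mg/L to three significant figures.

0.0301 mg/L

For a continuous step input, C/C₀ ≈ ½·erfc((x−vt)/(2√(Dt))).
vt = 2.0 × 900 = 1800 m and 2√(Dt) = 2√(1.4 × 900) = 70.99 m.
Argument (x−vt)/(2√(Dt)) = (1900 − 1800)/70.99 = 1.409; ½·erfc(1.409) = 0.02315.
C = 1.3 × 0.02315 = 0.0301 mg/L.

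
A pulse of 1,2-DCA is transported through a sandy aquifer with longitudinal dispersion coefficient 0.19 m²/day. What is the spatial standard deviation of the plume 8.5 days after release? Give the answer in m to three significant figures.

Dispersive spreading gives a Gaussian with σ² = 2Dt; advection only shifts the center.
σ = √(2 × 0.19 × 8.5) = 1.80 m.

1.80 m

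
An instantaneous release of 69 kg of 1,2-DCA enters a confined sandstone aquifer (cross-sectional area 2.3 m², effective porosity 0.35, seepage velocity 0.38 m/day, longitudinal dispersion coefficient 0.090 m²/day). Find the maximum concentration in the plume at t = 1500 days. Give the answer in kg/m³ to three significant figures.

2.08 kg/m³

The peak of an instantaneous 1D plume sits at x = vt; there the Gaussian factor is 1 and C_max = M/(n_e·A·√(4πDt)), where n_e·A is the pore area the mass is dissolved in.
√(4πDt) = √(4π × 0.090 × 1500) = 41.19 m, so C_max = 69/(0.35 × 2.3 × 41.19) = 2.08 kg/m³.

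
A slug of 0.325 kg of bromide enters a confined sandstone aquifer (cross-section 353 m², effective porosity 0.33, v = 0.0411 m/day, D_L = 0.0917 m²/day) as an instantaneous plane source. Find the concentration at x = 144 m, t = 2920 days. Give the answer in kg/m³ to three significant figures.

For an instantaneous plane source, C(x,t) = M/(n_e·A·√(4πDt)) · exp(−(x−vt)²/(4Dt)), with n_e·A the pore (flow) area.
Plume center vt = 0.0411 × 2920 = 120.012 m, so the well at 144 m is 23.988 m downgradient of the peak.
√(4πDt) = 58.01 m, giving peak height M/(n_e·A·√(4πDt)) = 0.325/(0.33 × 353 × 58.01) = 4.809e-05 kg/m³.
(x−vt)²/(4Dt) = (23.988)²/(4 × 0.0917 × 2920) = 0.5372; exp(−0.5372) = 0.5844.
C = 4.809e-05 × 0.5844 = 2.81e-05 kg/m³.

2.81e-05 kg/m³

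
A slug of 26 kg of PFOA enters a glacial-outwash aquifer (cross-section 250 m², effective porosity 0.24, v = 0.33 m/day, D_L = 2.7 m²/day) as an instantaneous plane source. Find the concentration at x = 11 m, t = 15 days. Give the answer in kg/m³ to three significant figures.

For an instantaneous plane source, C(x,t) = M/(n_e·A·√(4πDt)) · exp(−(x−vt)²/(4Dt)), with n_e·A the pore (flow) area.
Plume center vt = 0.33 × 15 = 4.95 m, so the well at 11 m is 6.05 m downgradient of the peak.
√(4πDt) = 22.56 m, giving peak height M/(n_e·A·√(4πDt)) = 26/(0.24 × 250 × 22.56) = 0.01921 kg/m³.
(x−vt)²/(4Dt) = (6.05)²/(4 × 2.7 × 15) = 0.2259; exp(−0.2259) = 0.7978.
C = 0.01921 × 0.7978 = 0.0153 kg/m³.

0.0153 kg/m³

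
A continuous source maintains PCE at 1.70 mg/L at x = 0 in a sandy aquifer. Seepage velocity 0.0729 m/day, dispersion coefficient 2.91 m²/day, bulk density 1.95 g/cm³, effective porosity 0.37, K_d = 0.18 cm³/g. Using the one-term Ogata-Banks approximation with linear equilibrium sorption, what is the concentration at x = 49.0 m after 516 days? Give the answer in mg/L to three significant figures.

0.382 mg/L

Retardation factor R = 1 + ρ_b·K_d/n = 1 + 1.95 × 0.18/0.37 = 1.949.
Sorption retards both mechanisms: v_R = v/R = 0.03740 m/day, D_R = D/R = 1.493 m²/day.
v_R·t = 0.03740 × 516 = 19.2984 m; 2√(D_R t) = 55.51 m; argument = (49.0 − 19.2984)/55.51 = 0.5351.
C = C₀ × ½·erfc(0.5351) = 1.70 × 0.2246 = 0.382 mg/L.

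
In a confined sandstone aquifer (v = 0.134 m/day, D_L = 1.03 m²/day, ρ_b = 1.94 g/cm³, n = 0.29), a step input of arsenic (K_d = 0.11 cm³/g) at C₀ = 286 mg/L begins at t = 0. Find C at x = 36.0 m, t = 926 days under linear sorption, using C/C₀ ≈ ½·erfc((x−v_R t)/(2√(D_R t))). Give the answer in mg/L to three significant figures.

Retardation factor R = 1 + ρ_b·K_d/n = 1 + 1.94 × 0.11/0.29 = 1.736.
Sorption retards both mechanisms: v_R = v/R = 0.07719 m/day, D_R = D/R = 0.5933 m²/day.
v_R·t = 0.07719 × 926 = 71.47794 m; 2√(D_R t) = 46.88 m; argument = (36.0 − 71.47794)/46.88 = -0.7568.
C = C₀ × ½·erfc(-0.7568) = 286 × 0.8578 = 245 mg/L.

245 mg/L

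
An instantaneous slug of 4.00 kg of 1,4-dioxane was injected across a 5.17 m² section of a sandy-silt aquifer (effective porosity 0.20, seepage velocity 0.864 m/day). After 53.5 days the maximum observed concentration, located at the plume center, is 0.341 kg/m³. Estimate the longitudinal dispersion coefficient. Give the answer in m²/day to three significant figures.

At the plume center C_max = M/(n_e·A·√(4πDt)), so D = M²/(4πt·(n_e·A·C_max)²).
n_e·A·C_max = 0.20 × 5.17 × 0.341 = 0.3526 kg/m.
D = 4.00²/(4π × 53.5 × 0.3526²) = 0.191 m²/day.

0.191 m²/day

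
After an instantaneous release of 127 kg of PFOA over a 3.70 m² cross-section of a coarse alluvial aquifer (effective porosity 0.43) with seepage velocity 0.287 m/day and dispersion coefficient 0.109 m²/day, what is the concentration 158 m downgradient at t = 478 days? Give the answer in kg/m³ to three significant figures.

For an instantaneous plane source, C(x,t) = M/(n_e·A·√(4πDt)) · exp(−(x−vt)²/(4Dt)), with n_e·A the pore (flow) area.
Plume center vt = 0.287 × 478 = 137.186 m, so the well at 158 m is 20.814 m downgradient of the peak.
√(4πDt) = 25.59 m, giving peak height M/(n_e·A·√(4πDt)) = 127/(0.43 × 3.70 × 25.59) = 3.119 kg/m³.
(x−vt)²/(4Dt) = (20.814)²/(4 × 0.109 × 478) = 2.079; exp(−2.079) = 0.1251.
C = 3.119 × 0.1251 = 0.390 kg/m³.

0.390 kg/m³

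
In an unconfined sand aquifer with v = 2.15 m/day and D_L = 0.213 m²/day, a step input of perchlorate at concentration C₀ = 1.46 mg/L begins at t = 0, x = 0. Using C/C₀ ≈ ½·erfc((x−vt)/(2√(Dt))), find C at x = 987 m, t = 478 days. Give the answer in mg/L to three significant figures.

For a continuous step input, C/C₀ ≈ ½·erfc((x−vt)/(2√(Dt))).
vt = 2.15 × 478 = 1027.7 m and 2√(Dt) = 2√(0.213 × 478) = 20.18 m.
Argument (x−vt)/(2√(Dt)) = (987 − 1027.7)/20.18 = -2.017; ½·erfc(-2.017) = 0.9978.
C = 1.46 × 0.9978 = 1.46 mg/L.

1.46 mg/L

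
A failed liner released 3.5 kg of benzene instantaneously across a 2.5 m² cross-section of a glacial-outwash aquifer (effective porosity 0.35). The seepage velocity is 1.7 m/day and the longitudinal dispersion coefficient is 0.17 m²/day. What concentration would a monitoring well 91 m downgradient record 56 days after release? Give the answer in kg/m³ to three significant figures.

0.230 kg/m³

For an instantaneous plane source, C(x,t) = M/(n_e·A·√(4πDt)) · exp(−(x−vt)²/(4Dt)), with n_e·A the pore (flow) area.
Plume center vt = 1.7 × 56 = 95.2 m, so the well at 91 m is 4.2 m upgradient of the peak.
√(4πDt) = 10.94 m, giving peak height M/(n_e·A·√(4πDt)) = 3.5/(0.35 × 2.5 × 10.94) = 0.3656 kg/m³.
(x−vt)²/(4Dt) = (-4.2)²/(4 × 0.17 × 56) = 0.4632; exp(−0.4632) = 0.6293.
C = 0.3656 × 0.6293 = 0.230 kg/m³.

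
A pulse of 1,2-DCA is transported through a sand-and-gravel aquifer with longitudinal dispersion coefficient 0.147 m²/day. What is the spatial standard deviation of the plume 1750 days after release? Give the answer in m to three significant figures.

22.7 m

Dispersive spreading gives a Gaussian with σ² = 2Dt; advection only shifts the center.
σ = √(2 × 0.147 × 1750) = 22.7 m.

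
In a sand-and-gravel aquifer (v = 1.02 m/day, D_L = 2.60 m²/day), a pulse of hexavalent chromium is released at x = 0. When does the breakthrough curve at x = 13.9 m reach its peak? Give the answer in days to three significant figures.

For the 1D instantaneous-source solution, setting ∂C/∂t = 0 at fixed x gives v²t² + 2Dt − x² = 0, so t = (√(D² + v²x²) − D)/v².
√(D² + v²x²) = √(2.60² + 1.02² × 13.9²) = 14.41; v² = 1.0404.
t = (14.41 − 2.60)/1.0404 = 11.4 days (vs. the pure-advection estimate x/v = 13.6 d).

11.4 days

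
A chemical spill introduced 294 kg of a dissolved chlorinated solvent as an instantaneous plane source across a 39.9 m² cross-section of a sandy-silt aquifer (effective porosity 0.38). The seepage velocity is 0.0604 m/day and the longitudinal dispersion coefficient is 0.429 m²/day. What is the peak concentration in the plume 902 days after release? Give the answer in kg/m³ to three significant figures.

The peak of an instantaneous 1D plume sits at x = vt; there the Gaussian factor is 1 and C_max = M/(n_e·A·√(4πDt)), where n_e·A is the pore area the mass is dissolved in.
√(4πDt) = √(4π × 0.429 × 902) = 69.73 m, so C_max = 294/(0.38 × 39.9 × 69.73) = 0.278 kg/m³.

0.278 kg/m³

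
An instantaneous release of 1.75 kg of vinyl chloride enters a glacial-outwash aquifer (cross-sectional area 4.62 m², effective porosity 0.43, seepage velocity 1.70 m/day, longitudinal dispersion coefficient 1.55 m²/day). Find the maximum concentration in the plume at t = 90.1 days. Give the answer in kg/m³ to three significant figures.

0.0210 kg/m³

The peak of an instantaneous 1D plume sits at x = vt; there the Gaussian factor is 1 and C_max = M/(n_e·A·√(4πDt)), where n_e·A is the pore area the mass is dissolved in.
√(4πDt) = √(4π × 1.55 × 90.1) = 41.89 m, so C_max = 1.75/(0.43 × 4.62 × 41.89) = 0.0210 kg/m³.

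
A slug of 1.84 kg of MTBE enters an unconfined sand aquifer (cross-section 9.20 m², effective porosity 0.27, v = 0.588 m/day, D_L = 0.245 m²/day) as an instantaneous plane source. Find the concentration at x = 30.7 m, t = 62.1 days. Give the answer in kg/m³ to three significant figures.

0.0307 kg/m³

For an instantaneous plane source, C(x,t) = M/(n_e·A·√(4πDt)) · exp(−(x−vt)²/(4Dt)), with n_e·A the pore (flow) area.
Plume center vt = 0.588 × 62.1 = 36.5148 m, so the well at 30.7 m is 5.8148 m upgradient of the peak.
√(4πDt) = 13.83 m, giving peak height M/(n_e·A·√(4πDt)) = 1.84/(0.27 × 9.20 × 13.83) = 0.05356 kg/m³.
(x−vt)²/(4Dt) = (-5.8148)²/(4 × 0.245 × 62.1) = 0.5556; exp(−0.5556) = 0.5737.
C = 0.05356 × 0.5737 = 0.0307 kg/m³.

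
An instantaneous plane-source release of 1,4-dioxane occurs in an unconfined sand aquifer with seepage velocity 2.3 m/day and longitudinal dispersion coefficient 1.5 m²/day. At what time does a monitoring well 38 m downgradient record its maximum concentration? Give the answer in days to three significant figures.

16.2 days

For the 1D instantaneous-source solution, setting ∂C/∂t = 0 at fixed x gives v²t² + 2Dt − x² = 0, so t = (√(D² + v²x²) − D)/v².
√(D² + v²x²) = √(1.5² + 2.3² × 38²) = 87.41; v² = 5.29.
t = (87.41 − 1.5)/5.29 = 16.2 days (vs. the pure-advection estimate x/v = 16.5 d).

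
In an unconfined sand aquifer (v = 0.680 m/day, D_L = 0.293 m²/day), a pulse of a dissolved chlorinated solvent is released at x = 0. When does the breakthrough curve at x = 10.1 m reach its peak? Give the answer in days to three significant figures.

14.2 days

For the 1D instantaneous-source solution, setting ∂C/∂t = 0 at fixed x gives v²t² + 2Dt − x² = 0, so t = (√(D² + v²x²) − D)/v².
√(D² + v²x²) = √(0.293² + 0.680² × 10.1²) = 6.874; v² = 0.4624.
t = (6.874 − 0.293)/0.4624 = 14.2 days (vs. the pure-advection estimate x/v = 14.9 d).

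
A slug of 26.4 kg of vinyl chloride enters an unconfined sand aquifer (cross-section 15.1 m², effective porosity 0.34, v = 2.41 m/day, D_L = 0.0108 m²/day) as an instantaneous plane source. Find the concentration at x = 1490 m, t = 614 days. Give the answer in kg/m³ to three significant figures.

For an instantaneous plane source, C(x,t) = M/(n_e·A·√(4πDt)) · exp(−(x−vt)²/(4Dt)), with n_e·A the pore (flow) area.
Plume center vt = 2.41 × 614 = 1479.74 m, so the well at 1490 m is 10.26 m downgradient of the peak.
√(4πDt) = 9.129 m, giving peak height M/(n_e·A·√(4πDt)) = 26.4/(0.34 × 15.1 × 9.129) = 0.5633 kg/m³.
(x−vt)²/(4Dt) = (10.26)²/(4 × 0.0108 × 614) = 3.969; exp(−3.969) = 0.01889.
C = 0.5633 × 0.01889 = 0.0106 kg/m³.

0.0106 kg/m³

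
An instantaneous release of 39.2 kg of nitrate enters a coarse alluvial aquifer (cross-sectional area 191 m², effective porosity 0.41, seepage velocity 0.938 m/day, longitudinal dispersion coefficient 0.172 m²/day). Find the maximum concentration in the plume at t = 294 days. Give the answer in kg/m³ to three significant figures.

The peak of an instantaneous 1D plume sits at x = vt; there the Gaussian factor is 1 and C_max = M/(n_e·A·√(4πDt)), where n_e·A is the pore area the mass is dissolved in.
√(4πDt) = √(4π × 0.172 × 294) = 25.21 m, so C_max = 39.2/(0.41 × 191 × 25.21) = 0.0199 kg/m³.

0.0199 kg/m³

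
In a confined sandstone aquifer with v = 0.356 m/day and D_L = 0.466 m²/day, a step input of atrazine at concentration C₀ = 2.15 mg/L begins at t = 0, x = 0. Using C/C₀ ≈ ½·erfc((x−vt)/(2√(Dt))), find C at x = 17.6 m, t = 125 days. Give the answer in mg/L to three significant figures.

For a continuous step input, C/C₀ ≈ ½·erfc((x−vt)/(2√(Dt))).
vt = 0.356 × 125 = 44.5 m and 2√(Dt) = 2√(0.466 × 125) = 15.26 m.
Argument (x−vt)/(2√(Dt)) = (17.6 − 44.5)/15.26 = -1.763; ½·erfc(-1.763) = 0.9937.
C = 2.15 × 0.9937 = 2.14 mg/L.

2.14 mg/L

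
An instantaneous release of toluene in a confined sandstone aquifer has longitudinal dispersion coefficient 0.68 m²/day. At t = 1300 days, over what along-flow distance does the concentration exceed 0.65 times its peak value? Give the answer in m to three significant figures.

The plume is Gaussian with σ = √(2Dt) = √(2 × 0.68 × 1300) = 42.05 m.
C/C_peak = exp(−Δx²/(2σ²)) = 0.65 ⇒ Δx = σ·√(−2 ln 0.65) = 42.05 × 0.9282 = 39.03 m.
Width = 2Δx = 78.1 m.

78.1 m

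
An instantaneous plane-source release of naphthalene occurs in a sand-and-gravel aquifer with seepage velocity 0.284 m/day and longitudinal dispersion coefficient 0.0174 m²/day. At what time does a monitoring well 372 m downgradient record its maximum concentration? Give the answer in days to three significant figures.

For the 1D instantaneous-source solution, setting ∂C/∂t = 0 at fixed x gives v²t² + 2Dt − x² = 0, so t = (√(D² + v²x²) − D)/v².
√(D² + v²x²) = √(0.0174² + 0.284² × 372²) = 105.6; v² = 0.080656.
t = (105.6 − 0.0174)/0.080656 = 1310 days (vs. the pure-advection estimate x/v = 1310 d).

1310 days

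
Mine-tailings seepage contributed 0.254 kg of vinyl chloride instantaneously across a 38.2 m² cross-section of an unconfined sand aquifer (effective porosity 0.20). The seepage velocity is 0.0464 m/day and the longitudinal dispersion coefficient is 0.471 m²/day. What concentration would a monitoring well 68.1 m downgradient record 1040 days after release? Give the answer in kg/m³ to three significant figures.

For an instantaneous plane source, C(x,t) = M/(n_e·A·√(4πDt)) · exp(−(x−vt)²/(4Dt)), with n_e·A the pore (flow) area.
Plume center vt = 0.0464 × 1040 = 48.256 m, so the well at 68.1 m is 19.844 m downgradient of the peak.
√(4πDt) = 78.46 m, giving peak height M/(n_e·A·√(4πDt)) = 0.254/(0.20 × 38.2 × 78.46) = 0.0004237 kg/m³.
(x−vt)²/(4Dt) = (19.844)²/(4 × 0.471 × 1040) = 0.2010; exp(−0.2010) = 0.8179.
C = 0.0004237 × 0.8179 = 0.000347 kg/m³.

0.000347 kg/m³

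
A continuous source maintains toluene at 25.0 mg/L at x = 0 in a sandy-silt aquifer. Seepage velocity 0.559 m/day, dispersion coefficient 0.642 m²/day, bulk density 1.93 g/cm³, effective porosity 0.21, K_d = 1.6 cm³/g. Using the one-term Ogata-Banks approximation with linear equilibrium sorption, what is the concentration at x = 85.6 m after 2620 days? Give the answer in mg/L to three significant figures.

Retardation factor R = 1 + ρ_b·K_d/n = 1 + 1.93 × 1.6/0.21 = 15.70.
Sorption retards both mechanisms: v_R = v/R = 0.03561 m/day, D_R = D/R = 0.04089 m²/day.
v_R·t = 0.03561 × 2620 = 93.2982 m; 2√(D_R t) = 20.70 m; argument = (85.6 − 93.2982)/20.70 = -0.3719.
C = C₀ × ½·erfc(-0.3719) = 25.0 × 0.7005 = 17.5 mg/L.

17.5 mg/L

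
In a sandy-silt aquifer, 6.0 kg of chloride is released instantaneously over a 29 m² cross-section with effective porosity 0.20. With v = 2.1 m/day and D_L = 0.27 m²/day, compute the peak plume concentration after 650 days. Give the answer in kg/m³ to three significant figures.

The peak of an instantaneous 1D plume sits at x = vt; there the Gaussian factor is 1 and C_max = M/(n_e·A·√(4πDt)), where n_e·A is the pore area the mass is dissolved in.
√(4πDt) = √(4π × 0.27 × 650) = 46.96 m, so C_max = 6.0/(0.20 × 29 × 46.96) = 0.0220 kg/m³.

0.0220 kg/m³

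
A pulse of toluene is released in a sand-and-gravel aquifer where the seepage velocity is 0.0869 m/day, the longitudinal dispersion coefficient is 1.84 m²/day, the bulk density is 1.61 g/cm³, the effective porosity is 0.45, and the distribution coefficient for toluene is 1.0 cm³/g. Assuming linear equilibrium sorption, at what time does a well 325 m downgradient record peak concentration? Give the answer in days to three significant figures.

Retardation factor R = 1 + ρ_b·K_d/n = 1 + 1.61 × 1.0/0.45 = 4.578.
Sorption retards both mechanisms: v_R = v/R = 0.01898 m/day, D_R = D/R = 0.4019 m²/day.
Peak time from v_R²t² + 2D_R t − x² = 0: t = (√(D_R² + v_R²x²) − D_R)/v_R².
√(D_R² + v_R²x²) = √(0.4019² + 0.01898² × 325²) = 6.182; v_R² = 0.0003602.
t = (6.182 − 0.4019)/0.0003602 = 16000 days.

16000 days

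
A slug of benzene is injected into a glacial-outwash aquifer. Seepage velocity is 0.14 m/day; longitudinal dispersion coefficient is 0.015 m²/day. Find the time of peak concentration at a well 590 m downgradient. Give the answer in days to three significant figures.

For the 1D instantaneous-source solution, setting ∂C/∂t = 0 at fixed x gives v²t² + 2Dt − x² = 0, so t = (√(D² + v²x²) − D)/v².
√(D² + v²x²) = √(0.015² + 0.14² × 590²) = 82.60; v² = 0.0196.
t = (82.60 − 0.015)/0.0196 = 4210 days (vs. the pure-advection estimate x/v = 4210 d).

4210 days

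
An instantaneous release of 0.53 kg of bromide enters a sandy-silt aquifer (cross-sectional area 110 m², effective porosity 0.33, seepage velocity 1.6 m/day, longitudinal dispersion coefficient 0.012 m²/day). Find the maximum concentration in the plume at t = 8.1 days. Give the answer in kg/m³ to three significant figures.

0.0132 kg/m³

The peak of an instantaneous 1D plume sits at x = vt; there the Gaussian factor is 1 and C_max = M/(n_e·A·√(4πDt)), where n_e·A is the pore area the mass is dissolved in.
√(4πDt) = √(4π × 0.012 × 8.1) = 1.105 m, so C_max = 0.53/(0.33 × 110 × 1.105) = 0.0132 kg/m³.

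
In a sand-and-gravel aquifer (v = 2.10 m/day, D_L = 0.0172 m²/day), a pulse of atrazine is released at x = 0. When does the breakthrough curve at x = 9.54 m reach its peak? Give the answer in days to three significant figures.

For the 1D instantaneous-source solution, setting ∂C/∂t = 0 at fixed x gives v²t² + 2Dt − x² = 0, so t = (√(D² + v²x²) − D)/v².
√(D² + v²x²) = √(0.0172² + 2.10² × 9.54²) = 20.03; v² = 4.41.
t = (20.03 − 0.0172)/4.41 = 4.54 days (vs. the pure-advection estimate x/v = 4.54 d).

4.54 days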